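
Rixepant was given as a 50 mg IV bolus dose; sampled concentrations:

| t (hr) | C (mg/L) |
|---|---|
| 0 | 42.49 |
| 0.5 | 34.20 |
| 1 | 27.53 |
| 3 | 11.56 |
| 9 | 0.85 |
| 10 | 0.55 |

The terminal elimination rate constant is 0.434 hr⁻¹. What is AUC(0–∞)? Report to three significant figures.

AUC = 113 mg/L·hr

Trapezoidal AUC_0→10:
  [0→0.5]: (42.49+34.20)/2 × 0.5 = 19.1725
  [0.5→1]: (34.20+27.53)/2 × 0.5 = 15.4325
  [1→3]: (27.53+11.56)/2 × 2 = 39.09
  [3→9]: (11.56+0.85)/2 × 6 = 37.23
  [9→10]: (0.85+0.55)/2 × 1 = 0.7
  Sum = 111.625 mg/L·hr
Extrapolated tail: C_last / k_e = 0.55 / 0.434 = 1.267
AUC_0→∞ = 111.625 + 1.267 = 112.892 mg/L·hr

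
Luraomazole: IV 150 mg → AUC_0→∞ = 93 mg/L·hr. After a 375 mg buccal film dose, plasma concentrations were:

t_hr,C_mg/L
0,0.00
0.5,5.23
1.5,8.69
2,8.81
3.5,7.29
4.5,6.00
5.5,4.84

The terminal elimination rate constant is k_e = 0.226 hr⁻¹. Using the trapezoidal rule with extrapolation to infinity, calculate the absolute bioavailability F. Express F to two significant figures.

Trapezoidal AUC_0→5.5 (buccal film):
  [0→0.5]: (0.00+5.23)/2 × 0.5 = 1.3075
  [0.5→1.5]: (5.23+8.69)/2 × 1 = 6.96
  [1.5→2]: (8.69+8.81)/2 × 0.5 = 4.375
  [2→3.5]: (8.81+7.29)/2 × 1.5 = 12.075
  [3.5→4.5]: (7.29+6.00)/2 × 1 = 6.645
  [4.5→5.5]: (6.00+4.84)/2 × 1 = 5.42
  Sum = 36.7825 mg/L·hr
Tail: C_last/k_e = 4.84/0.226 = 21.416
AUC_0→∞ (buccal film) = 36.7825 + 21.416 = 58.1985 mg/L·hr
F = (AUC_ev/D_ev)/(AUC_iv/D_iv) = (58.1985/375)/(93/150) = 0.155196/0.62 = 0.2503

F = 0.25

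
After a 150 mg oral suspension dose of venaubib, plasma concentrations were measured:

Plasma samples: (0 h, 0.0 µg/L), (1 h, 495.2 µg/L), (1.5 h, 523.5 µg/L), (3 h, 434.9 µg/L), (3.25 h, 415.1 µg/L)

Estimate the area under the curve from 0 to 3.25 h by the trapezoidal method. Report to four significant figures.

Trapezoidal AUC_0→3.25:
  [0→1]: (0.0+495.2)/2 × 1 = 247.6
  [1→1.5]: (495.2+523.5)/2 × 0.5 = 254.675
  [1.5→3]: (523.5+434.9)/2 × 1.5 = 718.8
  [3→3.25]: (434.9+415.1)/2 × 0.25 = 106.25
  Sum = 1327.325 µg/L·h

AUC = 1327 µg/L·h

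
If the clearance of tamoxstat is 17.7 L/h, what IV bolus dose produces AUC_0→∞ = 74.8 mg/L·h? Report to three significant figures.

Dose_iv = CL × AUC_0→∞
     = 17.7 × 74.8 = 1323.96 mg

Dose = 1320 mg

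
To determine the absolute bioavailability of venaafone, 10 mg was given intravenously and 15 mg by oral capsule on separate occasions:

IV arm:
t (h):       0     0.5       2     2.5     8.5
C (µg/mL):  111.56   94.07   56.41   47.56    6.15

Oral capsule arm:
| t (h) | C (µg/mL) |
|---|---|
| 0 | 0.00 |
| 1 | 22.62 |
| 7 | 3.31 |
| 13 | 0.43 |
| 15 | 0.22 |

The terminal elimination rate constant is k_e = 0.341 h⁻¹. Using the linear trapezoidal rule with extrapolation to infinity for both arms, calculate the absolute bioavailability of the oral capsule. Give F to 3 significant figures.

Trapezoidal AUC_0→8.5 (IV):
  [0→0.5]: (111.56+94.07)/2 × 0.5 = 51.4075
  [0.5→2]: (94.07+56.41)/2 × 1.5 = 112.86
  [2→2.5]: (56.41+47.56)/2 × 0.5 = 25.9925
  [2.5→8.5]: (47.56+6.15)/2 × 6 = 161.13
  Sum = 351.39 µg/mL·h
IV tail: 6.15/0.341 = 18.035; AUC_iv,0→∞ = 351.39 + 18.035 = 369.425 µg/mL·h
Trapezoidal AUC_0→15 (oral capsule):
  [0→1]: (0.00+22.62)/2 × 1 = 11.31
  [1→7]: (22.62+3.31)/2 × 6 = 77.79
  [7→13]: (3.31+0.43)/2 × 6 = 11.22
  [13→15]: (0.43+0.22)/2 × 2 = 0.65
  Sum = 100.97 µg/mL·h
oral capsule tail: 0.22/0.341 = 0.645; AUC_ev,0→∞ = 100.97 + 0.645 = 101.615 µg/mL·h
F = (AUC_ev/D_ev)/(AUC_iv/D_iv) = (101.615/15)/(369.425/10) = 6.77433/36.9425 = 0.1834

F = 0.183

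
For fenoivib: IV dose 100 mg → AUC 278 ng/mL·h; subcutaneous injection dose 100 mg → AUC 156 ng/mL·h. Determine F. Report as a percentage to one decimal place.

F = (AUC_ev / D_ev) / (AUC_iv / D_iv)
  = (156/100) / (278/100)
  = 1.56 / 2.78 = 0.5612
  = 56.12%

F = 56.1%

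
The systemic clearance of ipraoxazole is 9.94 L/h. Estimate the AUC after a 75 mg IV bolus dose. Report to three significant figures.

AUC_0→∞ = Dose_iv / CL
        = 75 / 9.94 = 7.54527 mg/L·h

AUC = 7.55 mg/L·h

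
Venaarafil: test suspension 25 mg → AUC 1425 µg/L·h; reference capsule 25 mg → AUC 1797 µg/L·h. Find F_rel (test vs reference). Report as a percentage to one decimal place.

F_rel = (AUC_test/D_test) / (AUC_ref/D_ref)
      = (1425/25) / (1797/25)
      = 57 / 71.88 = 0.7930 = 79.30%

F_rel = 79.3%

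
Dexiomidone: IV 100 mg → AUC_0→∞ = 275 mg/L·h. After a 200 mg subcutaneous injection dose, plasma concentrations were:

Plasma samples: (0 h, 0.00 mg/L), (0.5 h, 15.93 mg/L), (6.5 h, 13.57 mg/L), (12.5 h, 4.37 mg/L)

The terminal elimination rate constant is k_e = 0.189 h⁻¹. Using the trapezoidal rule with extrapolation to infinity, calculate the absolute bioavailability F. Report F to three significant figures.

F = 0.308

Trapezoidal AUC_0→12.5 (subcutaneous injection):
  [0→0.5]: (0.00+15.93)/2 × 0.5 = 3.9825
  [0.5→6.5]: (15.93+13.57)/2 × 6 = 88.5
  [6.5→12.5]: (13.57+4.37)/2 × 6 = 53.82
  Sum = 146.3025 mg/L·h
Tail: C_last/k_e = 4.37/0.189 = 23.122
AUC_0→∞ (subcutaneous injection) = 146.3025 + 23.122 = 169.4245 mg/L·h
F = (AUC_ev/D_ev)/(AUC_iv/D_iv) = (169.4245/200)/(275/100) = 0.8471225/2.75 = 0.3080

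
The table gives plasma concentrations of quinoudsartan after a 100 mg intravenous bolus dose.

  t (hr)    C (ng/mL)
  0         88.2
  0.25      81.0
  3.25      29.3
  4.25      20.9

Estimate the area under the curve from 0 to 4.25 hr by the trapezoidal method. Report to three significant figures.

Trapezoidal AUC_0→4.25:
  [0→0.25]: (88.2+81.0)/2 × 0.25 = 21.15
  [0.25→3.25]: (81.0+29.3)/2 × 3 = 165.45
  [3.25→4.25]: (29.3+20.9)/2 × 1 = 25.1
  Sum = 211.7 ng/mL·hr

AUC = 212 ng/mL·hr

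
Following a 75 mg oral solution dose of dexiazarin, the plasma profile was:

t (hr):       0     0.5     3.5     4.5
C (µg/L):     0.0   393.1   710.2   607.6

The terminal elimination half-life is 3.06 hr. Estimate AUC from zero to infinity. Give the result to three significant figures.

AUC = 5090 µg/L·hr

Trapezoidal AUC_0→4.5:
  [0→0.5]: (0.0+393.1)/2 × 0.5 = 98.275
  [0.5→3.5]: (393.1+710.2)/2 × 3 = 1654.95
  [3.5→4.5]: (710.2+607.6)/2 × 1 = 658.9
  Sum = 2412.125 µg/L·hr
k_e = ln2 / t½ = 0.693147 / 3.06 = 0.2265 hr^-1
Extrapolated tail: C_last / k_e = 607.6 / 0.2265 = 2682.561
AUC_0→∞ = 2412.125 + 2682.561 = 5094.686 µg/L·hr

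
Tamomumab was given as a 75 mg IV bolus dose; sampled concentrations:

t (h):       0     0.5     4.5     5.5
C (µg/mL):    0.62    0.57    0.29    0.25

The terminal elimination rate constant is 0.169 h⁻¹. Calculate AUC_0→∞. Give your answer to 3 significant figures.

Trapezoidal AUC_0→5.5:
  [0→0.5]: (0.62+0.57)/2 × 0.5 = 0.2975
  [0.5→4.5]: (0.57+0.29)/2 × 4 = 1.72
  [4.5→5.5]: (0.29+0.25)/2 × 1 = 0.27
  Sum = 2.2875 µg/mL·h
Extrapolated tail: C_last / k_e = 0.25 / 0.169 = 1.479
AUC_0→∞ = 2.2875 + 1.479 = 3.7665 µg/mL·h

AUC = 3.77 µg/mL·h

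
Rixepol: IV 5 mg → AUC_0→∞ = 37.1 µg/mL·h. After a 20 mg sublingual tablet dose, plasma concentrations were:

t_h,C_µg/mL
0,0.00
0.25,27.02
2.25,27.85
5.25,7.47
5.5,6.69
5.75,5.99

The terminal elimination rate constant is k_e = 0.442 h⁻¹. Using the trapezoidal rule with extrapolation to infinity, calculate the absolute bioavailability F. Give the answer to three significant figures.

Trapezoidal AUC_0→5.75 (sublingual tablet):
  [0→0.25]: (0.00+27.02)/2 × 0.25 = 3.3775
  [0.25→2.25]: (27.02+27.85)/2 × 2 = 54.87
  [2.25→5.25]: (27.85+7.47)/2 × 3 = 52.98
  [5.25→5.5]: (7.47+6.69)/2 × 0.25 = 1.77
  [5.5→5.75]: (6.69+5.99)/2 × 0.25 = 1.585
  Sum = 114.5825 µg/mL·h
Tail: C_last/k_e = 5.99/0.442 = 13.552
AUC_0→∞ (sublingual tablet) = 114.5825 + 13.552 = 128.1345 µg/mL·h
F = (AUC_ev/D_ev)/(AUC_iv/D_iv) = (128.1345/20)/(37.1/5) = 6.406725/7.42 = 0.8634

F = 0.863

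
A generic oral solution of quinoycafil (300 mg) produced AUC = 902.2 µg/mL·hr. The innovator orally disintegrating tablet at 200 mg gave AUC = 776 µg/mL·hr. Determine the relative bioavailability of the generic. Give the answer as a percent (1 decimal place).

F_rel = (AUC_test/D_test) / (AUC_ref/D_ref)
      = (902.2/300) / (776/200)
      = 3.00733 / 3.88 = 0.7751 = 77.51%

F_rel = 77.5%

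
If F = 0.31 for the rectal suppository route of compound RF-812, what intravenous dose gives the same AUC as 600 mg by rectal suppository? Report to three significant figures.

Systemic exposure from an extravascular dose = F × D_ev, so the equivalent IV dose is F × D_ev.
D_iv = F × D_ev = 0.31 × 600 = 186 mg

D_iv = 186 mg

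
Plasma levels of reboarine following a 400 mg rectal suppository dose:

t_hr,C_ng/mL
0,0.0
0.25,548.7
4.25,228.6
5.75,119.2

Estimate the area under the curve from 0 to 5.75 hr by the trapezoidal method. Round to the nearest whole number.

AUC = 1884 ng/mL·hr

Trapezoidal AUC_0→5.75:
  [0→0.25]: (0.0+548.7)/2 × 0.25 = 68.5875
  [0.25→4.25]: (548.7+228.6)/2 × 4 = 1554.6
  [4.25→5.75]: (228.6+119.2)/2 × 1.5 = 260.85
  Sum = 1884.0375 ng/mL·hr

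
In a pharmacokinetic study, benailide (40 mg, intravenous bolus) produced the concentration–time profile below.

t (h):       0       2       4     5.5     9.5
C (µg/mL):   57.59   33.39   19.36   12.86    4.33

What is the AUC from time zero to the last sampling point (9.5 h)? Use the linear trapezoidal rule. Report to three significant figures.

Trapezoidal AUC_0→9.5:
  [0→2]: (57.59+33.39)/2 × 2 = 90.98
  [2→4]: (33.39+19.36)/2 × 2 = 52.75
  [4→5.5]: (19.36+12.86)/2 × 1.5 = 24.165
  [5.5→9.5]: (12.86+4.33)/2 × 4 = 34.38
  Sum = 202.275 µg/mL·h

AUC = 202 µg/mL·h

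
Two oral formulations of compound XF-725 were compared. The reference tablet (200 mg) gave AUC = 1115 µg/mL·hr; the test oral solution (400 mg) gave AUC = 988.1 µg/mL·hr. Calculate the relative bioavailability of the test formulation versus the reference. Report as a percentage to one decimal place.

F_rel = (AUC_test/D_test) / (AUC_ref/D_ref)
      = (988.1/400) / (1115/200)
      = 2.47025 / 5.575 = 0.4431 = 44.31%

F_rel = 44.3%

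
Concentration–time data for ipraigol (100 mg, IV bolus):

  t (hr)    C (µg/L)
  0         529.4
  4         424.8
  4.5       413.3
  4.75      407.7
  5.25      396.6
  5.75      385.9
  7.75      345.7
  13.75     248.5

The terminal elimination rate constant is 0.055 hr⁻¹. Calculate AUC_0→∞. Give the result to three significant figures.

AUC = 9650 µg/L·hr

Trapezoidal AUC_0→13.75:
  [0→4]: (529.4+424.8)/2 × 4 = 1908.4
  [4→4.5]: (424.8+413.3)/2 × 0.5 = 209.525
  [4.5→4.75]: (413.3+407.7)/2 × 0.25 = 102.625
  [4.75→5.25]: (407.7+396.6)/2 × 0.5 = 201.075
  [5.25→5.75]: (396.6+385.9)/2 × 0.5 = 195.625
  [5.75→7.75]: (385.9+345.7)/2 × 2 = 731.6
  [7.75→13.75]: (345.7+248.5)/2 × 6 = 1782.6
  Sum = 5131.45 µg/L·hr
Extrapolated tail: C_last / k_e = 248.5 / 0.055 = 4518.182
AUC_0→∞ = 5131.45 + 4518.182 = 9649.632 µg/L·hr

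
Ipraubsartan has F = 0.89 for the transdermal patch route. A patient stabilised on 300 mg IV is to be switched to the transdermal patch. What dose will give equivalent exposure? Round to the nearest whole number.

For equal systemic exposure: F × D_ev = D_iv
D_ev = D_iv / F = 300 / 0.89 = 337.079 mg

D_transdermal = 337 mg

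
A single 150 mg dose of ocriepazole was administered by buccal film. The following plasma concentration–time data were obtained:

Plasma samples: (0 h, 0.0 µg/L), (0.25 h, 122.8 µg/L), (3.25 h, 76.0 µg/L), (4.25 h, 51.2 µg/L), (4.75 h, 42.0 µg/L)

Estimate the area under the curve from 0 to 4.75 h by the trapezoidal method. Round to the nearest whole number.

Trapezoidal AUC_0→4.75:
  [0→0.25]: (0.0+122.8)/2 × 0.25 = 15.35
  [0.25→3.25]: (122.8+76.0)/2 × 3 = 298.2
  [3.25→4.25]: (76.0+51.2)/2 × 1 = 63.6
  [4.25→4.75]: (51.2+42.0)/2 × 0.5 = 23.3
  Sum = 400.45 µg/L·h

AUC = 400 µg/L·h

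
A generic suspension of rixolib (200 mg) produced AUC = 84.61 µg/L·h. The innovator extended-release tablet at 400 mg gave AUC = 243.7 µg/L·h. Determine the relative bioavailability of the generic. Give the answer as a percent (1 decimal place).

F_rel = (AUC_test/D_test) / (AUC_ref/D_ref)
      = (84.61/200) / (243.7/400)
      = 0.42305 / 0.60925 = 0.6944 = 69.44%

F_rel = 69.4%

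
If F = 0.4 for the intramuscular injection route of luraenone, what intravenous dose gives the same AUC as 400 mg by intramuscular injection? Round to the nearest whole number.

D_iv = 160 mg

Systemic exposure from an extravascular dose = F × D_ev, so the equivalent IV dose is F × D_ev.
D_iv = F × D_ev = 0.4 × 400 = 160 mg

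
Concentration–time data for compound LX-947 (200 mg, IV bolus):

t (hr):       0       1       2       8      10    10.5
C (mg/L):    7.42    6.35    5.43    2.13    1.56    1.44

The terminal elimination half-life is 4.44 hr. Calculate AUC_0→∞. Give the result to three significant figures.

AUC = 49.1 mg/L·hr

Trapezoidal AUC_0→10.5:
  [0→1]: (7.42+6.35)/2 × 1 = 6.885
  [1→2]: (6.35+5.43)/2 × 1 = 5.89
  [2→8]: (5.43+2.13)/2 × 6 = 22.68
  [8→10]: (2.13+1.56)/2 × 2 = 3.69
  [10→10.5]: (1.56+1.44)/2 × 0.5 = 0.75
  Sum = 39.895 mg/L·hr
k_e = ln2 / t½ = 0.693147 / 4.44 = 0.1561 hr^-1
Extrapolated tail: C_last / k_e = 1.44 / 0.1561 = 9.225
AUC_0→∞ = 39.895 + 9.225 = 49.12 mg/L·hr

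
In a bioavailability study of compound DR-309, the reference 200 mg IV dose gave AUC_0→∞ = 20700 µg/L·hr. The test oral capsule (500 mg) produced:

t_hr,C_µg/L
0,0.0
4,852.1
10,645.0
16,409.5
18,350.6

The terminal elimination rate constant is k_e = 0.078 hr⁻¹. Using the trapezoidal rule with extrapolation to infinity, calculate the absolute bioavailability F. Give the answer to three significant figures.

Trapezoidal AUC_0→18 (oral capsule):
  [0→4]: (0.0+852.1)/2 × 4 = 1704.2
  [4→10]: (852.1+645.0)/2 × 6 = 4491.3
  [10→16]: (645.0+409.5)/2 × 6 = 3163.5
  [16→18]: (409.5+350.6)/2 × 2 = 760.1
  Sum = 10119.1 µg/L·hr
Tail: C_last/k_e = 350.6/0.078 = 4494.872
AUC_0→∞ (oral capsule) = 10119.1 + 4494.872 = 14613.972 µg/L·hr
F = (AUC_ev/D_ev)/(AUC_iv/D_iv) = (14613.972/500)/(20700/200) = 29.227944/103.5 = 0.2824

F = 0.282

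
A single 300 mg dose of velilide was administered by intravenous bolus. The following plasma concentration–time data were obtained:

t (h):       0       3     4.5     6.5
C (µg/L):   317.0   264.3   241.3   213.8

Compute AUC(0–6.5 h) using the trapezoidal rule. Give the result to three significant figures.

AUC = 1710 µg/L·h

Trapezoidal AUC_0→6.5:
  [0→3]: (317.0+264.3)/2 × 3 = 871.95
  [3→4.5]: (264.3+241.3)/2 × 1.5 = 379.2
  [4.5→6.5]: (241.3+213.8)/2 × 2 = 455.1
  Sum = 1706.25 µg/L·h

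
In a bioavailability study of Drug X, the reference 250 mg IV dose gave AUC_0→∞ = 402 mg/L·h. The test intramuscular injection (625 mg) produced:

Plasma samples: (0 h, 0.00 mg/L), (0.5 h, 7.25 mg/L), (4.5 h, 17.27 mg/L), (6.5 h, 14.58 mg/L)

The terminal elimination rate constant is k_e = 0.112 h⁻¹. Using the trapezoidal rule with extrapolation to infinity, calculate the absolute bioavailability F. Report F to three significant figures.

F = 0.212

Trapezoidal AUC_0→6.5 (intramuscular injection):
  [0→0.5]: (0.00+7.25)/2 × 0.5 = 1.8125
  [0.5→4.5]: (7.25+17.27)/2 × 4 = 49.04
  [4.5→6.5]: (17.27+14.58)/2 × 2 = 31.85
  Sum = 82.7025 mg/L·h
Tail: C_last/k_e = 14.58/0.112 = 130.179
AUC_0→∞ (intramuscular injection) = 82.7025 + 130.179 = 212.8815 mg/L·h
F = (AUC_ev/D_ev)/(AUC_iv/D_iv) = (212.8815/625)/(402/250) = 0.3406104/1.608 = 0.2118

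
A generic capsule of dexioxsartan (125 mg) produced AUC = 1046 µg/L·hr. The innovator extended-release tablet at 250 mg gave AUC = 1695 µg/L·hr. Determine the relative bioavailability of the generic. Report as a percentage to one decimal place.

F_rel = 123.4%

F_rel = (AUC_test/D_test) / (AUC_ref/D_ref)
      = (1046/125) / (1695/250)
      = 8.368 / 6.78 = 1.2342 = 123.42%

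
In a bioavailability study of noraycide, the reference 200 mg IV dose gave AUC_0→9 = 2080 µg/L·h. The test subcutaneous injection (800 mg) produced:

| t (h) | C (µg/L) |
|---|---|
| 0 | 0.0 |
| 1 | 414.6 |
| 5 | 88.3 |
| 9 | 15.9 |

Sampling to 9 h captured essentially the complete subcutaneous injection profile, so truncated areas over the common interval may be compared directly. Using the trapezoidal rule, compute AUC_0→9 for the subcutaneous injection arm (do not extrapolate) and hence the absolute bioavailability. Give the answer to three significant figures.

Trapezoidal AUC_0→9 (subcutaneous injection):
  [0→1]: (0.0+414.6)/2 × 1 = 207.3
  [1→5]: (414.6+88.3)/2 × 4 = 1005.8
  [5→9]: (88.3+15.9)/2 × 4 = 208.4
  Sum = 1421.5 µg/L·h
F = (AUC_ev/D_ev)/(AUC_iv/D_iv) = (1421.5/800)/(2080/200) = 1.776875/10.4 = 0.1709

F = 0.171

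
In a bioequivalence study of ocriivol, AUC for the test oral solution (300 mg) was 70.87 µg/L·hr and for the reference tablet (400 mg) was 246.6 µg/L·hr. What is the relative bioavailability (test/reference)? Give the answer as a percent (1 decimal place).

F_rel = 38.3%

F_rel = (AUC_test/D_test) / (AUC_ref/D_ref)
      = (70.87/300) / (246.6/400)
      = 0.236233 / 0.6165 = 0.3832 = 38.32%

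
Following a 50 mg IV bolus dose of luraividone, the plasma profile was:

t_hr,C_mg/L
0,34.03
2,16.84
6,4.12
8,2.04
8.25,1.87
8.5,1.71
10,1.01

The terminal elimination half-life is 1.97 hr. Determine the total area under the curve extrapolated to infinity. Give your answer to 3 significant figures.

Trapezoidal AUC_0→10:
  [0→2]: (34.03+16.84)/2 × 2 = 50.87
  [2→6]: (16.84+4.12)/2 × 4 = 41.92
  [6→8]: (4.12+2.04)/2 × 2 = 6.16
  [8→8.25]: (2.04+1.87)/2 × 0.25 = 0.48875
  [8.25→8.5]: (1.87+1.71)/2 × 0.25 = 0.4475
  [8.5→10]: (1.71+1.01)/2 × 1.5 = 2.04
  Sum = 101.92625 mg/L·hr
k_e = ln2 / t½ = 0.693147 / 1.97 = 0.3519 hr^-1
Extrapolated tail: C_last / k_e = 1.01 / 0.3519 = 2.870
AUC_0→∞ = 101.92625 + 2.870 = 104.79625 mg/L·hr

AUC = 105 mg/L·hr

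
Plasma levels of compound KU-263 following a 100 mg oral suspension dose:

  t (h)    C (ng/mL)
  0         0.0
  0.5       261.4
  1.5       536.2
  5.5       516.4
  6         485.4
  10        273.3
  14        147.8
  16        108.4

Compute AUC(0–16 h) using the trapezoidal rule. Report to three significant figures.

AUC = 5440 ng/mL·h

Trapezoidal AUC_0→16:
  [0→0.5]: (0.0+261.4)/2 × 0.5 = 65.35
  [0.5→1.5]: (261.4+536.2)/2 × 1 = 398.8
  [1.5→5.5]: (536.2+516.4)/2 × 4 = 2105.2
  [5.5→6]: (516.4+485.4)/2 × 0.5 = 250.45
  [6→10]: (485.4+273.3)/2 × 4 = 1517.4
  [10→14]: (273.3+147.8)/2 × 4 = 842.2
  [14→16]: (147.8+108.4)/2 × 2 = 256.2
  Sum = 5435.6 ng/mL·h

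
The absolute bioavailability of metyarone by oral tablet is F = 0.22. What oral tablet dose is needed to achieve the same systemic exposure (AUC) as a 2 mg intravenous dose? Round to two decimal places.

For equal systemic exposure: F × D_ev = D_iv
D_ev = D_iv / F = 2 / 0.22 = 9.09091 mg

D_oral = 9.09 mg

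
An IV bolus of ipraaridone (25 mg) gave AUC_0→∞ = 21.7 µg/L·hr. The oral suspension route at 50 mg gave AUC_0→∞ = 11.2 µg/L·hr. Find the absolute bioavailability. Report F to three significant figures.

F = (AUC_ev / D_ev) / (AUC_iv / D_iv)
  = (11.2/50) / (21.7/25)
  = 0.224 / 0.868 = 0.2581

F = 0.258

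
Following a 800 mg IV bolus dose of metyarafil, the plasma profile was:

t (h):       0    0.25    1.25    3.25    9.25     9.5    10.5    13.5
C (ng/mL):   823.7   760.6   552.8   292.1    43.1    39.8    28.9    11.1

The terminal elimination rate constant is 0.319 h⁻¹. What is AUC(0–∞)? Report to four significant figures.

Trapezoidal AUC_0→13.5:
  [0→0.25]: (823.7+760.6)/2 × 0.25 = 198.0375
  [0.25→1.25]: (760.6+552.8)/2 × 1 = 656.7
  [1.25→3.25]: (552.8+292.1)/2 × 2 = 844.9
  [3.25→9.25]: (292.1+43.1)/2 × 6 = 1005.6
  [9.25→9.5]: (43.1+39.8)/2 × 0.25 = 10.3625
  [9.5→10.5]: (39.8+28.9)/2 × 1 = 34.35
  [10.5→13.5]: (28.9+11.1)/2 × 3 = 60.0
  Sum = 2809.95 ng/mL·h
Extrapolated tail: C_last / k_e = 11.1 / 0.319 = 34.796
AUC_0→∞ = 2809.95 + 34.796 = 2844.746 ng/mL·h

AUC = 2845 ng/mL·h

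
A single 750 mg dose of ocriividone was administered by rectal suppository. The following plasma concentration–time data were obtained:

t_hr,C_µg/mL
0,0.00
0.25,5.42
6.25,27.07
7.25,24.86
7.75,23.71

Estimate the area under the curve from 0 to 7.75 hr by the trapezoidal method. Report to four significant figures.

Trapezoidal AUC_0→7.75:
  [0→0.25]: (0.00+5.42)/2 × 0.25 = 0.6775
  [0.25→6.25]: (5.42+27.07)/2 × 6 = 97.47
  [6.25→7.25]: (27.07+24.86)/2 × 1 = 25.965
  [7.25→7.75]: (24.86+23.71)/2 × 0.5 = 12.1425
  Sum = 136.255 µg/mL·hr

AUC = 136.3 µg/mL·hr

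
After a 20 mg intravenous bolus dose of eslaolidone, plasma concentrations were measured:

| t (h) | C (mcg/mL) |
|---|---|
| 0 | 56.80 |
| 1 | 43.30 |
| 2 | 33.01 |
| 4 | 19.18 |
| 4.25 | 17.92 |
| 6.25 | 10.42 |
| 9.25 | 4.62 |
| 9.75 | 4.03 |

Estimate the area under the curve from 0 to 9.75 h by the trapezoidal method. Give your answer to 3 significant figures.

Trapezoidal AUC_0→9.75:
  [0→1]: (56.80+43.30)/2 × 1 = 50.05
  [1→2]: (43.30+33.01)/2 × 1 = 38.155
  [2→4]: (33.01+19.18)/2 × 2 = 52.19
  [4→4.25]: (19.18+17.92)/2 × 0.25 = 4.6375
  [4.25→6.25]: (17.92+10.42)/2 × 2 = 28.34
  [6.25→9.25]: (10.42+4.62)/2 × 3 = 22.56
  [9.25→9.75]: (4.62+4.03)/2 × 0.5 = 2.1625
  Sum = 198.095 mcg/mL·h

AUC = 198 mcg/mL·h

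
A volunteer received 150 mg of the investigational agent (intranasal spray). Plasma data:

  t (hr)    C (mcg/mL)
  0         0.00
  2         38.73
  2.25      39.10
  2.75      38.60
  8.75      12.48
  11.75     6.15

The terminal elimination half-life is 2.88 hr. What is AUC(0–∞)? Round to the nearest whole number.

Trapezoidal AUC_0→11.75:
  [0→2]: (0.00+38.73)/2 × 2 = 38.73
  [2→2.25]: (38.73+39.10)/2 × 0.25 = 9.72875
  [2.25→2.75]: (39.10+38.60)/2 × 0.5 = 19.425
  [2.75→8.75]: (38.60+12.48)/2 × 6 = 153.24
  [8.75→11.75]: (12.48+6.15)/2 × 3 = 27.945
  Sum = 249.06875 mcg/mL·hr
k_e = ln2 / t½ = 0.693147 / 2.88 = 0.2407 hr^-1
Extrapolated tail: C_last / k_e = 6.15 / 0.2407 = 25.550
AUC_0→∞ = 249.06875 + 25.550 = 274.61875 mcg/mL·hr

AUC = 275 mcg/mL·hr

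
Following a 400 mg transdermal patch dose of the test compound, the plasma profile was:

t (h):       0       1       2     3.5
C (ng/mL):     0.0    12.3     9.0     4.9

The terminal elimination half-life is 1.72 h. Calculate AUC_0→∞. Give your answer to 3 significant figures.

Trapezoidal AUC_0→3.5:
  [0→1]: (0.0+12.3)/2 × 1 = 6.15
  [1→2]: (12.3+9.0)/2 × 1 = 10.65
  [2→3.5]: (9.0+4.9)/2 × 1.5 = 10.425
  Sum = 27.225 ng/mL·h
k_e = ln2 / t½ = 0.693147 / 1.72 = 0.4030 h^-1
Extrapolated tail: C_last / k_e = 4.9 / 0.403 = 12.159
AUC_0→∞ = 27.225 + 12.159 = 39.384 ng/mL·h

AUC = 39.4 ng/mL·h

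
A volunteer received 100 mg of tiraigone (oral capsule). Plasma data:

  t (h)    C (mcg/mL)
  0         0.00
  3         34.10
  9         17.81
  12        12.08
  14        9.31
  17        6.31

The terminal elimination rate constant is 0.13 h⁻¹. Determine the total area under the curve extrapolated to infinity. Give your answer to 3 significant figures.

AUC = 345 mcg/mL·h

Trapezoidal AUC_0→17:
  [0→3]: (0.00+34.10)/2 × 3 = 51.15
  [3→9]: (34.10+17.81)/2 × 6 = 155.73
  [9→12]: (17.81+12.08)/2 × 3 = 44.835
  [12→14]: (12.08+9.31)/2 × 2 = 21.39
  [14→17]: (9.31+6.31)/2 × 3 = 23.43
  Sum = 296.535 mcg/mL·h
Extrapolated tail: C_last / k_e = 6.31 / 0.13 = 48.538
AUC_0→∞ = 296.535 + 48.538 = 345.073 mcg/mL·h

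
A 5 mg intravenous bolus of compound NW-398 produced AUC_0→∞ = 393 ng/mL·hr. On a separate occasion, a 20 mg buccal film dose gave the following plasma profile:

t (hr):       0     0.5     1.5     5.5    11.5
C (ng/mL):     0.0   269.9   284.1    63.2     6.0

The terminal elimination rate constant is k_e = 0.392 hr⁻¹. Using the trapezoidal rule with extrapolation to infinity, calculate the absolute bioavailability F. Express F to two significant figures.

F = 0.80

Trapezoidal AUC_0→11.5 (buccal film):
  [0→0.5]: (0.0+269.9)/2 × 0.5 = 67.475
  [0.5→1.5]: (269.9+284.1)/2 × 1 = 277.0
  [1.5→5.5]: (284.1+63.2)/2 × 4 = 694.6
  [5.5→11.5]: (63.2+6.0)/2 × 6 = 207.6
  Sum = 1246.675 ng/mL·hr
Tail: C_last/k_e = 6.0/0.392 = 15.306
AUC_0→∞ (buccal film) = 1246.675 + 15.306 = 1261.981 ng/mL·hr
F = (AUC_ev/D_ev)/(AUC_iv/D_iv) = (1261.981/20)/(393/5) = 63.09905/78.6 = 0.8028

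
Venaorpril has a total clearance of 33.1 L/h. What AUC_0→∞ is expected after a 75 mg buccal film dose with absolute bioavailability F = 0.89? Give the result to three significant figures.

AUC_0→∞ = F × Dose / CL
        = 0.89 × 75 / 33.1 = 2.01662 mg/L·h

AUC = 2.02 mg/L·h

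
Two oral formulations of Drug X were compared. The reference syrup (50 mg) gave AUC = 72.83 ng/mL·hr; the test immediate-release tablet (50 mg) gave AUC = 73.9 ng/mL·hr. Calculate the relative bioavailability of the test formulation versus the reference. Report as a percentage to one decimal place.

F_rel = 101.5%

F_rel = (AUC_test/D_test) / (AUC_ref/D_ref)
      = (73.9/50) / (72.83/50)
      = 1.478 / 1.4566 = 1.0147 = 101.47%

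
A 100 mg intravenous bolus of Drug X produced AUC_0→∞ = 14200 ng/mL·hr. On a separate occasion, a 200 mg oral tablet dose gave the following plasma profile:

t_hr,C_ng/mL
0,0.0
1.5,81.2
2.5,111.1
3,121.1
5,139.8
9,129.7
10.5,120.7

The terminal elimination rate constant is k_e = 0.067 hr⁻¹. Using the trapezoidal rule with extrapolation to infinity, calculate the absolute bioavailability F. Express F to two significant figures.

Trapezoidal AUC_0→10.5 (oral tablet):
  [0→1.5]: (0.0+81.2)/2 × 1.5 = 60.9
  [1.5→2.5]: (81.2+111.1)/2 × 1 = 96.15
  [2.5→3]: (111.1+121.1)/2 × 0.5 = 58.05
  [3→5]: (121.1+139.8)/2 × 2 = 260.9
  [5→9]: (139.8+129.7)/2 × 4 = 539.0
  [9→10.5]: (129.7+120.7)/2 × 1.5 = 187.8
  Sum = 1202.8 ng/mL·hr
Tail: C_last/k_e = 120.7/0.067 = 1801.493
AUC_0→∞ (oral tablet) = 1202.8 + 1801.493 = 3004.293 ng/mL·hr
F = (AUC_ev/D_ev)/(AUC_iv/D_iv) = (3004.293/200)/(14200/100) = 15.021465/142 = 0.1058

F = 0.11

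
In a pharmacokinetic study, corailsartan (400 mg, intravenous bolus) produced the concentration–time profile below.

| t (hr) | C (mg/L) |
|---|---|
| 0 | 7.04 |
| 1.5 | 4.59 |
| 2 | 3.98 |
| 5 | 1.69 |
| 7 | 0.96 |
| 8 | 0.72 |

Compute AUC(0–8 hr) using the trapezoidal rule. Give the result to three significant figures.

AUC = 22.9 mg/L·hr

Trapezoidal AUC_0→8:
  [0→1.5]: (7.04+4.59)/2 × 1.5 = 8.7225
  [1.5→2]: (4.59+3.98)/2 × 0.5 = 2.1425
  [2→5]: (3.98+1.69)/2 × 3 = 8.505
  [5→7]: (1.69+0.96)/2 × 2 = 2.65
  [7→8]: (0.96+0.72)/2 × 1 = 0.84
  Sum = 22.86 mg/L·hr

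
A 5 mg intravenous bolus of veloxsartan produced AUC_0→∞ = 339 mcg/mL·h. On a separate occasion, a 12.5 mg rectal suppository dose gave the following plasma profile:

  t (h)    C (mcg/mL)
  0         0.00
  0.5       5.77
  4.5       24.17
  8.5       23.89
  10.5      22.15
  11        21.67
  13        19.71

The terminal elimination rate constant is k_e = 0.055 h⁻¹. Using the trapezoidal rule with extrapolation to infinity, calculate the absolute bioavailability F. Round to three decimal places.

F = 0.725

Trapezoidal AUC_0→13 (rectal suppository):
  [0→0.5]: (0.00+5.77)/2 × 0.5 = 1.4425
  [0.5→4.5]: (5.77+24.17)/2 × 4 = 59.88
  [4.5→8.5]: (24.17+23.89)/2 × 4 = 96.12
  [8.5→10.5]: (23.89+22.15)/2 × 2 = 46.04
  [10.5→11]: (22.15+21.67)/2 × 0.5 = 10.955
  [11→13]: (21.67+19.71)/2 × 2 = 41.38
  Sum = 255.8175 mcg/mL·h
Tail: C_last/k_e = 19.71/0.055 = 358.364
AUC_0→∞ (rectal suppository) = 255.8175 + 358.364 = 614.1815 mcg/mL·h
F = (AUC_ev/D_ev)/(AUC_iv/D_iv) = (614.1815/12.5)/(339/5) = 49.13452/67.8 = 0.7247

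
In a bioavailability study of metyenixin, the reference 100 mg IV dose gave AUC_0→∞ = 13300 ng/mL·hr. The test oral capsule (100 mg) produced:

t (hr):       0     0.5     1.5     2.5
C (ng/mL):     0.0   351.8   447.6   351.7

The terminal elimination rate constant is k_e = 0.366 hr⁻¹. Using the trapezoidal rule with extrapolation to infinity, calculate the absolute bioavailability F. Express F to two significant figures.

F = 0.14

Trapezoidal AUC_0→2.5 (oral capsule):
  [0→0.5]: (0.0+351.8)/2 × 0.5 = 87.95
  [0.5→1.5]: (351.8+447.6)/2 × 1 = 399.7
  [1.5→2.5]: (447.6+351.7)/2 × 1 = 399.65
  Sum = 887.3 ng/mL·hr
Tail: C_last/k_e = 351.7/0.366 = 960.929
AUC_0→∞ (oral capsule) = 887.3 + 960.929 = 1848.229 ng/mL·hr
F = (AUC_ev/D_ev)/(AUC_iv/D_iv) = (1848.229/100)/(13300/100) = 18.48229/133 = 0.1390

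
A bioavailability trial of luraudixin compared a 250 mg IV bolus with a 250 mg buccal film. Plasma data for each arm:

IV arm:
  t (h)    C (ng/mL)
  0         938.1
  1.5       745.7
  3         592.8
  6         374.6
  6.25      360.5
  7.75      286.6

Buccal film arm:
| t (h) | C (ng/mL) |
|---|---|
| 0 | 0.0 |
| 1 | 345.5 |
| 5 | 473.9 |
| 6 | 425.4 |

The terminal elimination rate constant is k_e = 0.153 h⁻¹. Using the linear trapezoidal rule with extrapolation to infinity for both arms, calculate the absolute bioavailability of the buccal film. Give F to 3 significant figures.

F = 0.817

Trapezoidal AUC_0→7.75 (IV):
  [0→1.5]: (938.1+745.7)/2 × 1.5 = 1262.85
  [1.5→3]: (745.7+592.8)/2 × 1.5 = 1003.875
  [3→6]: (592.8+374.6)/2 × 3 = 1451.1
  [6→6.25]: (374.6+360.5)/2 × 0.25 = 91.8875
  [6.25→7.75]: (360.5+286.6)/2 × 1.5 = 485.325
  Sum = 4295.0375 ng/mL·h
IV tail: 286.6/0.153 = 1873.203; AUC_iv,0→∞ = 4295.0375 + 1873.203 = 6168.2405 ng/mL·h
Trapezoidal AUC_0→6 (buccal film):
  [0→1]: (0.0+345.5)/2 × 1 = 172.75
  [1→5]: (345.5+473.9)/2 × 4 = 1638.8
  [5→6]: (473.9+425.4)/2 × 1 = 449.65
  Sum = 2261.2 ng/mL·h
buccal film tail: 425.4/0.153 = 2780.392; AUC_ev,0→∞ = 2261.2 + 2780.392 = 5041.592 ng/mL·h
F = (AUC_ev/D_ev)/(AUC_iv/D_iv) = (5041.592/250)/(6168.2405/250) = 20.166368/24.672962 = 0.8173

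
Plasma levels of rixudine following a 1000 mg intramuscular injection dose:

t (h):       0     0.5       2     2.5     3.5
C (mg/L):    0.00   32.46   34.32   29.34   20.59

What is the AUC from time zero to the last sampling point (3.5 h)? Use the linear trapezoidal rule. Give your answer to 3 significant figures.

AUC = 99.1 mg/L·h

Trapezoidal AUC_0→3.5:
  [0→0.5]: (0.00+32.46)/2 × 0.5 = 8.115
  [0.5→2]: (32.46+34.32)/2 × 1.5 = 50.085
  [2→2.5]: (34.32+29.34)/2 × 0.5 = 15.915
  [2.5→3.5]: (29.34+20.59)/2 × 1 = 24.965
  Sum = 99.08 mg/L·h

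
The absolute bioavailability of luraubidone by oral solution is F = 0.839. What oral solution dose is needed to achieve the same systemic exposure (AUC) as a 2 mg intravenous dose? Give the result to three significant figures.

For equal systemic exposure: F × D_ev = D_iv
D_ev = D_iv / F = 2 / 0.839 = 2.38379 mg

D_oral = 2.38 mg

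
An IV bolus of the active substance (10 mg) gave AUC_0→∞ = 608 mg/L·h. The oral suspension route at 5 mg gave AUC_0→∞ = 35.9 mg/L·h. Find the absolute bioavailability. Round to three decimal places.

F = (AUC_ev / D_ev) / (AUC_iv / D_iv)
  = (35.9/5) / (608/10)
  = 7.18 / 60.8 = 0.1181

F = 0.118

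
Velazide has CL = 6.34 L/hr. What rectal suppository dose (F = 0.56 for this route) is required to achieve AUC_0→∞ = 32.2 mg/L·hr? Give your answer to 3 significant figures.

Dose = 365 mg

Dose = CL × AUC_0→∞ / F
     = 6.34 × 32.2 / 0.56 = 364.55 mg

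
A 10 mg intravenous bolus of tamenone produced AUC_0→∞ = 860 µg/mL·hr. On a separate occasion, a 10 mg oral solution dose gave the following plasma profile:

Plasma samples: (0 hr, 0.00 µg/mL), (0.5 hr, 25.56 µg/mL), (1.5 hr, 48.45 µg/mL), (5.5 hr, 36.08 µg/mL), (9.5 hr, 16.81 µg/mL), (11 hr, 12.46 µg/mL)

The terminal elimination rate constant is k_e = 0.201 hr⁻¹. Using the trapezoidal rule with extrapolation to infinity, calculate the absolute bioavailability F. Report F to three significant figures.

F = 0.468

Trapezoidal AUC_0→11 (oral solution):
  [0→0.5]: (0.00+25.56)/2 × 0.5 = 6.39
  [0.5→1.5]: (25.56+48.45)/2 × 1 = 37.005
  [1.5→5.5]: (48.45+36.08)/2 × 4 = 169.06
  [5.5→9.5]: (36.08+16.81)/2 × 4 = 105.78
  [9.5→11]: (16.81+12.46)/2 × 1.5 = 21.9525
  Sum = 340.1875 µg/mL·hr
Tail: C_last/k_e = 12.46/0.201 = 61.990
AUC_0→∞ (oral solution) = 340.1875 + 61.990 = 402.1775 µg/mL·hr
F = (AUC_ev/D_ev)/(AUC_iv/D_iv) = (402.1775/10)/(860/10) = 40.21775/86 = 0.4676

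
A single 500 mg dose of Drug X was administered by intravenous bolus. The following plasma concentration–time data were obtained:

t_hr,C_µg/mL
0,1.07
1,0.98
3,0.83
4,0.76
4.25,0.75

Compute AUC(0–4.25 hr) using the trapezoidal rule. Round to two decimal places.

AUC = 3.82 µg/mL·hr

Trapezoidal AUC_0→4.25:
  [0→1]: (1.07+0.98)/2 × 1 = 1.025
  [1→3]: (0.98+0.83)/2 × 2 = 1.81
  [3→4]: (0.83+0.76)/2 × 1 = 0.795
  [4→4.25]: (0.76+0.75)/2 × 0.25 = 0.18875
  Sum = 3.81875 µg/mL·hr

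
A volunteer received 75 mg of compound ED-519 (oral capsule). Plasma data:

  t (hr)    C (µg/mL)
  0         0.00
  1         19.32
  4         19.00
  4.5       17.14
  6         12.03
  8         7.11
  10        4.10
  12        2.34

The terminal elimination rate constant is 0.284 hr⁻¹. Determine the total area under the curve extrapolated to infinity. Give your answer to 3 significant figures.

Trapezoidal AUC_0→12:
  [0→1]: (0.00+19.32)/2 × 1 = 9.66
  [1→4]: (19.32+19.00)/2 × 3 = 57.48
  [4→4.5]: (19.00+17.14)/2 × 0.5 = 9.035
  [4.5→6]: (17.14+12.03)/2 × 1.5 = 21.8775
  [6→8]: (12.03+7.11)/2 × 2 = 19.14
  [8→10]: (7.11+4.10)/2 × 2 = 11.21
  [10→12]: (4.10+2.34)/2 × 2 = 6.44
  Sum = 134.8425 µg/mL·hr
Extrapolated tail: C_last / k_e = 2.34 / 0.284 = 8.239
AUC_0→∞ = 134.8425 + 8.239 = 143.0815 µg/mL·hr

AUC = 143 µg/mL·hr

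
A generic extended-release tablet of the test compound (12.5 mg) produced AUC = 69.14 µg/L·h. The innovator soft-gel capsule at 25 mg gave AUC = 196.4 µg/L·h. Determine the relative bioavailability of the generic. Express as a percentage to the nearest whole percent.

F_rel = (AUC_test/D_test) / (AUC_ref/D_ref)
      = (69.14/12.5) / (196.4/25)
      = 5.5312 / 7.856 = 0.7041 = 70.41%

F_rel = 70%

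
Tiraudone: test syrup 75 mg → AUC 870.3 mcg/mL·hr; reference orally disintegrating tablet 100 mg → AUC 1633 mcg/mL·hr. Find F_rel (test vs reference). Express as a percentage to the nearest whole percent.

F_rel = (AUC_test/D_test) / (AUC_ref/D_ref)
      = (870.3/75) / (1633/100)
      = 11.604 / 16.33 = 0.7106 = 71.06%

F_rel = 71%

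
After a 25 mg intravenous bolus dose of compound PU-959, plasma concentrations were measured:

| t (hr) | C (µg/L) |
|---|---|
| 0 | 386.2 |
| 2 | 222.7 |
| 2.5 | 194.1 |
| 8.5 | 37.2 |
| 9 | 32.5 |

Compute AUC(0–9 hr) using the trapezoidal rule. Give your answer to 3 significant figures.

AUC = 1420 µg/L·hr

Trapezoidal AUC_0→9:
  [0→2]: (386.2+222.7)/2 × 2 = 608.9
  [2→2.5]: (222.7+194.1)/2 × 0.5 = 104.2
  [2.5→8.5]: (194.1+37.2)/2 × 6 = 693.9
  [8.5→9]: (37.2+32.5)/2 × 0.5 = 17.425
  Sum = 1424.425 µg/L·hr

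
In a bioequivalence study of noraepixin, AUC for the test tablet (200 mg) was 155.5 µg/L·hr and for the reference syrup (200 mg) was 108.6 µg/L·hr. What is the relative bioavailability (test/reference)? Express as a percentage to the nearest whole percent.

F_rel = (AUC_test/D_test) / (AUC_ref/D_ref)
      = (155.5/200) / (108.6/200)
      = 0.7775 / 0.543 = 1.4319 = 143.19%

F_rel = 143%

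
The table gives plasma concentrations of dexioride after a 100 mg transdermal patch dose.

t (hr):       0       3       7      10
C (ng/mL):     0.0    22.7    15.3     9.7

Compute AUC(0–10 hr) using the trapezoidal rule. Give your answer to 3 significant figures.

Trapezoidal AUC_0→10:
  [0→3]: (0.0+22.7)/2 × 3 = 34.05
  [3→7]: (22.7+15.3)/2 × 4 = 76.0
  [7→10]: (15.3+9.7)/2 × 3 = 37.5
  Sum = 147.55 ng/mL·hr

AUC = 148 ng/mL·hr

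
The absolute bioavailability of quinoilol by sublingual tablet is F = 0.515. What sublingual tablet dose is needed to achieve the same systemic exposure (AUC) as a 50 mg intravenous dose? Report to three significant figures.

For equal systemic exposure: F × D_ev = D_iv
D_ev = D_iv / F = 50 / 0.515 = 97.0874 mg

D_sublingual = 97.1 mg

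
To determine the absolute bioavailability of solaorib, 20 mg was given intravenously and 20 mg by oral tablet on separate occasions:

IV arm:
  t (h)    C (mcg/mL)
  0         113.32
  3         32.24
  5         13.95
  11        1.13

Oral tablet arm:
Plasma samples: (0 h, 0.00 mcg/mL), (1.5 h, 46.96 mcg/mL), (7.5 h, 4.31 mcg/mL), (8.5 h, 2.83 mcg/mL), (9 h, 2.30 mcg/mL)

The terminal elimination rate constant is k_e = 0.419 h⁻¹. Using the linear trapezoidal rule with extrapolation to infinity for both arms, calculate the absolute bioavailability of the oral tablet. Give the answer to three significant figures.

F = 0.638

Trapezoidal AUC_0→11 (IV):
  [0→3]: (113.32+32.24)/2 × 3 = 218.34
  [3→5]: (32.24+13.95)/2 × 2 = 46.19
  [5→11]: (13.95+1.13)/2 × 6 = 45.24
  Sum = 309.77 mcg/mL·h
IV tail: 1.13/0.419 = 2.697; AUC_iv,0→∞ = 309.77 + 2.697 = 312.467 mcg/mL·h
Trapezoidal AUC_0→9 (oral tablet):
  [0→1.5]: (0.00+46.96)/2 × 1.5 = 35.22
  [1.5→7.5]: (46.96+4.31)/2 × 6 = 153.81
  [7.5→8.5]: (4.31+2.83)/2 × 1 = 3.57
  [8.5→9]: (2.83+2.30)/2 × 0.5 = 1.2825
  Sum = 193.8825 mcg/mL·h
oral tablet tail: 2.30/0.419 = 5.489; AUC_ev,0→∞ = 193.8825 + 5.489 = 199.3715 mcg/mL·h
F = (AUC_ev/D_ev)/(AUC_iv/D_iv) = (199.3715/20)/(312.467/20) = 9.968575/15.62335 = 0.6381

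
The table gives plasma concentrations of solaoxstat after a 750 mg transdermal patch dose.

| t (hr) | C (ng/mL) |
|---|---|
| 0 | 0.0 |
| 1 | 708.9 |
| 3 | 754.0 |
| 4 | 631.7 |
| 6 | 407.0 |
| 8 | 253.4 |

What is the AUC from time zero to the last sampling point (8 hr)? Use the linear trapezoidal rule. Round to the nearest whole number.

Trapezoidal AUC_0→8:
  [0→1]: (0.0+708.9)/2 × 1 = 354.45
  [1→3]: (708.9+754.0)/2 × 2 = 1462.9
  [3→4]: (754.0+631.7)/2 × 1 = 692.85
  [4→6]: (631.7+407.0)/2 × 2 = 1038.7
  [6→8]: (407.0+253.4)/2 × 2 = 660.4
  Sum = 4209.3 ng/mL·hr

AUC = 4209 ng/mL·hr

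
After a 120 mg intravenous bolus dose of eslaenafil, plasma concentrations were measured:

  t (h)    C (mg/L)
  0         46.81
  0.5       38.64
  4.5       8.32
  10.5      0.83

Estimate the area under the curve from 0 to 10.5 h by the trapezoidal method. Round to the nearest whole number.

Trapezoidal AUC_0→10.5:
  [0→0.5]: (46.81+38.64)/2 × 0.5 = 21.3625
  [0.5→4.5]: (38.64+8.32)/2 × 4 = 93.92
  [4.5→10.5]: (8.32+0.83)/2 × 6 = 27.45
  Sum = 142.7325 mg/L·h

AUC = 143 mg/L·h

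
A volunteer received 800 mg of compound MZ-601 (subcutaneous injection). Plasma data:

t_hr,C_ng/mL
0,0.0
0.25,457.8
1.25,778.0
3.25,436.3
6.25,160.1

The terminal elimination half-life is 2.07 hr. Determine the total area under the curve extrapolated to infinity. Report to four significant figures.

AUC = 3262 ng/mL·hr

Trapezoidal AUC_0→6.25:
  [0→0.25]: (0.0+457.8)/2 × 0.25 = 57.225
  [0.25→1.25]: (457.8+778.0)/2 × 1 = 617.9
  [1.25→3.25]: (778.0+436.3)/2 × 2 = 1214.3
  [3.25→6.25]: (436.3+160.1)/2 × 3 = 894.6
  Sum = 2784.025 ng/mL·hr
k_e = ln2 / t½ = 0.693147 / 2.07 = 0.3349 hr^-1
Extrapolated tail: C_last / k_e = 160.1 / 0.3349 = 478.053
AUC_0→∞ = 2784.025 + 478.053 = 3262.078 ng/mL·hr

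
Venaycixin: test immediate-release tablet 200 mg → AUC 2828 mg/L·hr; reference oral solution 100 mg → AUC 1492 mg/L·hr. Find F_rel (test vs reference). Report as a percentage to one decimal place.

F_rel = (AUC_test/D_test) / (AUC_ref/D_ref)
      = (2828/200) / (1492/100)
      = 14.14 / 14.92 = 0.9477 = 94.77%

F_rel = 94.8%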